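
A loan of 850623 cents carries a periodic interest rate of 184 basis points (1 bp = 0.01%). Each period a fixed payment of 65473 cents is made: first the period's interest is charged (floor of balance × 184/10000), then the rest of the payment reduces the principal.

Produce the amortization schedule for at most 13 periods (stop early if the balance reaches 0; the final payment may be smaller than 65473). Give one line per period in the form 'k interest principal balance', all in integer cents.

1 15651 49822 800801
2 14734 50739 750062
3 13801 51672 698390
4 12850 52623 645767
5 11882 53591 592176
6 10896 54577 537599
7 9891 55582 482017
8 8869 56604 425413
9 7827 57646 367767
10 6766 58707 309060
11 5686 59787 249273
12 4586 60887 188386
13 3466 62007 126379

1. interest=⌊850623·184/10000⌋=15651; principal=65473-15651=49822; balance=850623-49822=800801
2. interest=⌊800801·184/10000⌋=14734; principal=65473-14734=50739; balance=800801-50739=750062
3. interest=⌊750062·184/10000⌋=13801; principal=65473-13801=51672; balance=750062-51672=698390
4. interest=⌊698390·184/10000⌋=12850; principal=65473-12850=52623; balance=698390-52623=645767
5. interest=⌊645767·184/10000⌋=11882; principal=65473-11882=53591; balance=645767-53591=592176
6. interest=⌊592176·184/10000⌋=10896; principal=65473-10896=54577; balance=592176-54577=537599
7. interest=⌊537599·184/10000⌋=9891; principal=65473-9891=55582; balance=537599-55582=482017
8. interest=⌊482017·184/10000⌋=8869; principal=65473-8869=56604; balance=482017-56604=425413
9. interest=⌊425413·184/10000⌋=7827; principal=65473-7827=57646; balance=425413-57646=367767
10. interest=⌊367767·184/10000⌋=6766; principal=65473-6766=58707; balance=367767-58707=309060
11. interest=⌊309060·184/10000⌋=5686; principal=65473-5686=59787; balance=309060-59787=249273
12. interest=⌊249273·184/10000⌋=4586; principal=65473-4586=60887; balance=249273-60887=188386
13. interest=⌊188386·184/10000⌋=3466; principal=65473-3466=62007; balance=188386-62007=126379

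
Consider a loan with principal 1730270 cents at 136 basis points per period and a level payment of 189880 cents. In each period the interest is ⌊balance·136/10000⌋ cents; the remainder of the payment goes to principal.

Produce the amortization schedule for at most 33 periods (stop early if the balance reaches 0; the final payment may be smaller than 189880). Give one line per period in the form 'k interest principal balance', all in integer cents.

1 23531 166349 1563921
2 21269 168611 1395310
3 18976 170904 1224406
4 16651 173229 1051177
5 14296 175584 875593
6 11908 177972 697621
7 9487 180393 517228
8 7034 182846 334382
9 4547 185333 149049
10 2027 149049 0

1. interest=⌊1730270·136/10000⌋=23531; principal=189880-23531=166349; balance=1730270-166349=1563921
2. interest=⌊1563921·136/10000⌋=21269; principal=189880-21269=168611; balance=1563921-168611=1395310
3. interest=⌊1395310·136/10000⌋=18976; principal=189880-18976=170904; balance=1395310-170904=1224406
4. interest=⌊1224406·136/10000⌋=16651; principal=189880-16651=173229; balance=1224406-173229=1051177
5. interest=⌊1051177·136/10000⌋=14296; principal=189880-14296=175584; balance=1051177-175584=875593
6. interest=⌊875593·136/10000⌋=11908; principal=189880-11908=177972; balance=875593-177972=697621
7. interest=⌊697621·136/10000⌋=9487; principal=189880-9487=180393; balance=697621-180393=517228
8. interest=⌊517228·136/10000⌋=7034; principal=189880-7034=182846; balance=517228-182846=334382
9. interest=⌊334382·136/10000⌋=4547; principal=189880-4547=185333; balance=334382-185333=149049
10. interest=⌊149049·136/10000⌋=2027; principal=min(189880-2027,149049)=149049; balance=149049-149049=0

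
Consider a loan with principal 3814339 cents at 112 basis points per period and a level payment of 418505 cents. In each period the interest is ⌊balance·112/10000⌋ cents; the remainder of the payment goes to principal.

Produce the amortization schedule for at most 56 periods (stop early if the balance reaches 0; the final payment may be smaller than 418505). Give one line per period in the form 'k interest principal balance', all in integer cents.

1 42720 375785 3438554
2 38511 379994 3058560
3 34255 384250 2674310
4 29952 388553 2285757
5 25600 392905 1892852
6 21199 397306 1495546
7 16750 401755 1093791
8 12250 406255 687536
9 7700 410805 276731
10 3099 276731 0

1. interest=⌊3814339·112/10000⌋=42720; principal=418505-42720=375785; balance=3814339-375785=3438554
2. interest=⌊3438554·112/10000⌋=38511; principal=418505-38511=379994; balance=3438554-379994=3058560
3. interest=⌊3058560·112/10000⌋=34255; principal=418505-34255=384250; balance=3058560-384250=2674310
4. interest=⌊2674310·112/10000⌋=29952; principal=418505-29952=388553; balance=2674310-388553=2285757
5. interest=⌊2285757·112/10000⌋=25600; principal=418505-25600=392905; balance=2285757-392905=1892852
6. interest=⌊1892852·112/10000⌋=21199; principal=418505-21199=397306; balance=1892852-397306=1495546
7. interest=⌊1495546·112/10000⌋=16750; principal=418505-16750=401755; balance=1495546-401755=1093791
8. interest=⌊1093791·112/10000⌋=12250; principal=418505-12250=406255; balance=1093791-406255=687536
9. interest=⌊687536·112/10000⌋=7700; principal=418505-7700=410805; balance=687536-410805=276731
10. interest=⌊276731·112/10000⌋=3099; principal=min(418505-3099,276731)=276731; balance=276731-276731=0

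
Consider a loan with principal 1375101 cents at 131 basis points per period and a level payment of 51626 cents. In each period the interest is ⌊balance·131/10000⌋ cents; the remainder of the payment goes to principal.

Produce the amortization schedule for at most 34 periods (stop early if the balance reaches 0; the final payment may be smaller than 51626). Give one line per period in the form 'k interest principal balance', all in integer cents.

1 18013 33613 1341488
2 17573 34053 1307435
3 17127 34499 1272936
4 16675 34951 1237985
5 16217 35409 1202576
6 15753 35873 1166703
7 15283 36343 1130360
8 14807 36819 1093541
9 14325 37301 1056240
10 13836 37790 1018450
11 13341 38285 980165
12 12840 38786 941379
13 12332 39294 902085
14 11817 39809 862276
15 11295 40331 821945
16 10767 40859 781086
17 10232 41394 739692
18 9689 41937 697755
19 9140 42486 655269
20 8584 43042 612227
21 8020 43606 568621
22 7448 44178 524443
23 6870 44756 479687
24 6283 45343 434344
25 5689 45937 388407
26 5088 46538 341869
27 4478 47148 294721
28 3860 47766 246955
29 3235 48391 198564
30 2601 49025 149539
31 1958 49668 99871
32 1308 50318 49553
33 649 49553 0

1. interest=⌊1375101·131/10000⌋=18013; principal=51626-18013=33613; balance=1375101-33613=1341488
2. interest=⌊1341488·131/10000⌋=17573; principal=51626-17573=34053; balance=1341488-34053=1307435
3. interest=⌊1307435·131/10000⌋=17127; principal=51626-17127=34499; balance=1307435-34499=1272936
4. interest=⌊1272936·131/10000⌋=16675; principal=51626-16675=34951; balance=1272936-34951=1237985
5. interest=⌊1237985·131/10000⌋=16217; principal=51626-16217=35409; balance=1237985-35409=1202576
6. interest=⌊1202576·131/10000⌋=15753; principal=51626-15753=35873; balance=1202576-35873=1166703
7. interest=⌊1166703·131/10000⌋=15283; principal=51626-15283=36343; balance=1166703-36343=1130360
8. interest=⌊1130360·131/10000⌋=14807; principal=51626-14807=36819; balance=1130360-36819=1093541
9. interest=⌊1093541·131/10000⌋=14325; principal=51626-14325=37301; balance=1093541-37301=1056240
10. interest=⌊1056240·131/10000⌋=13836; principal=51626-13836=37790; balance=1056240-37790=1018450
11. interest=⌊1018450·131/10000⌋=13341; principal=51626-13341=38285; balance=1018450-38285=980165
12. interest=⌊980165·131/10000⌋=12840; principal=51626-12840=38786; balance=980165-38786=941379
13. interest=⌊941379·131/10000⌋=12332; principal=51626-12332=39294; balance=941379-39294=902085
14. interest=⌊902085·131/10000⌋=11817; principal=51626-11817=39809; balance=902085-39809=862276
15. interest=⌊862276·131/10000⌋=11295; principal=51626-11295=40331; balance=862276-40331=821945
16. interest=⌊821945·131/10000⌋=10767; principal=51626-10767=40859; balance=821945-40859=781086
17. interest=⌊781086·131/10000⌋=10232; principal=51626-10232=41394; balance=781086-41394=739692
18. interest=⌊739692·131/10000⌋=9689; principal=51626-9689=41937; balance=739692-41937=697755
19. interest=⌊697755·131/10000⌋=9140; principal=51626-9140=42486; balance=697755-42486=655269
20. interest=⌊655269·131/10000⌋=8584; principal=51626-8584=43042; balance=655269-43042=612227
21. interest=⌊612227·131/10000⌋=8020; principal=51626-8020=43606; balance=612227-43606=568621
22. interest=⌊568621·131/10000⌋=7448; principal=51626-7448=44178; balance=568621-44178=524443
23. interest=⌊524443·131/10000⌋=6870; principal=51626-6870=44756; balance=524443-44756=479687
24. interest=⌊479687·131/10000⌋=6283; principal=51626-6283=45343; balance=479687-45343=434344
25. interest=⌊434344·131/10000⌋=5689; principal=51626-5689=45937; balance=434344-45937=388407
26. interest=⌊388407·131/10000⌋=5088; principal=51626-5088=46538; balance=388407-46538=341869
27. interest=⌊341869·131/10000⌋=4478; principal=51626-4478=47148; balance=341869-47148=294721
28. interest=⌊294721·131/10000⌋=3860; principal=51626-3860=47766; balance=294721-47766=246955
29. interest=⌊246955·131/10000⌋=3235; principal=51626-3235=48391; balance=246955-48391=198564
30. interest=⌊198564·131/10000⌋=2601; principal=51626-2601=49025; balance=198564-49025=149539
31. interest=⌊149539·131/10000⌋=1958; principal=51626-1958=49668; balance=149539-49668=99871
32. interest=⌊99871·131/10000⌋=1308; principal=51626-1308=50318; balance=99871-50318=49553
33. interest=⌊49553·131/10000⌋=649; principal=min(51626-649,49553)=49553; balance=49553-49553=0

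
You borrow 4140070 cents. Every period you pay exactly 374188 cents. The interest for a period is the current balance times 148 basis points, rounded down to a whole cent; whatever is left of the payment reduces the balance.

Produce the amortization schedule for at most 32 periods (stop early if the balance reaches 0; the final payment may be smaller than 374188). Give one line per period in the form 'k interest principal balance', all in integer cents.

1. interest=⌊4140070·148/10000⌋=61273; principal=374188-61273=312915; balance=4140070-312915=3827155
2. interest=⌊3827155·148/10000⌋=56641; principal=374188-56641=317547; balance=3827155-317547=3509608
3. interest=⌊3509608·148/10000⌋=51942; principal=374188-51942=322246; balance=3509608-322246=3187362
4. interest=⌊3187362·148/10000⌋=47172; principal=374188-47172=327016; balance=3187362-327016=2860346
5. interest=⌊2860346·148/10000⌋=42333; principal=374188-42333=331855; balance=2860346-331855=2528491
6. interest=⌊2528491·148/10000⌋=37421; principal=374188-37421=336767; balance=2528491-336767=2191724
7. interest=⌊2191724·148/10000⌋=32437; principal=374188-32437=341751; balance=2191724-341751=1849973
8. interest=⌊1849973·148/10000⌋=27379; principal=374188-27379=346809; balance=1849973-346809=1503164
9. interest=⌊1503164·148/10000⌋=22246; principal=374188-22246=351942; balance=1503164-351942=1151222
10. interest=⌊1151222·148/10000⌋=17038; principal=374188-17038=357150; balance=1151222-357150=794072
11. interest=⌊794072·148/10000⌋=11752; principal=374188-11752=362436; balance=794072-362436=431636
12. interest=⌊431636·148/10000⌋=6388; principal=374188-6388=367800; balance=431636-367800=63836
13. interest=⌊63836·148/10000⌋=944; principal=min(374188-944,63836)=63836; balance=63836-63836=0

1 61273 312915 3827155
2 56641 317547 3509608
3 51942 322246 3187362
4 47172 327016 2860346
5 42333 331855 2528491
6 37421 336767 2191724
7 32437 341751 1849973
8 27379 346809 1503164
9 22246 351942 1151222
10 17038 357150 794072
11 11752 362436 431636
12 6388 367800 63836
13 944 63836 0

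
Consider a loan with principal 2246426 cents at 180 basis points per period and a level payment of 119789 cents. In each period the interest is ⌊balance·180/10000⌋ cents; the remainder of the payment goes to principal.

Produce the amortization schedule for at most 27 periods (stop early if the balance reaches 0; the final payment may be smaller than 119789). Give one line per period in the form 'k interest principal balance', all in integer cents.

1. interest=⌊2246426·180/10000⌋=40435; principal=119789-40435=79354; balance=2246426-79354=2167072
2. interest=⌊2167072·180/10000⌋=39007; principal=119789-39007=80782; balance=2167072-80782=2086290
3. interest=⌊2086290·180/10000⌋=37553; principal=119789-37553=82236; balance=2086290-82236=2004054
4. interest=⌊2004054·180/10000⌋=36072; principal=119789-36072=83717; balance=2004054-83717=1920337
5. interest=⌊1920337·180/10000⌋=34566; principal=119789-34566=85223; balance=1920337-85223=1835114
6. interest=⌊1835114·180/10000⌋=33032; principal=119789-33032=86757; balance=1835114-86757=1748357
7. interest=⌊1748357·180/10000⌋=31470; principal=119789-31470=88319; balance=1748357-88319=1660038
8. interest=⌊1660038·180/10000⌋=29880; principal=119789-29880=89909; balance=1660038-89909=1570129
9. interest=⌊1570129·180/10000⌋=28262; principal=119789-28262=91527; balance=1570129-91527=1478602
10. interest=⌊1478602·180/10000⌋=26614; principal=119789-26614=93175; balance=1478602-93175=1385427
11. interest=⌊1385427·180/10000⌋=24937; principal=119789-24937=94852; balance=1385427-94852=1290575
12. interest=⌊1290575·180/10000⌋=23230; principal=119789-23230=96559; balance=1290575-96559=1194016
13. interest=⌊1194016·180/10000⌋=21492; principal=119789-21492=98297; balance=1194016-98297=1095719
14. interest=⌊1095719·180/10000⌋=19722; principal=119789-19722=100067; balance=1095719-100067=995652
15. interest=⌊995652·180/10000⌋=17921; principal=119789-17921=101868; balance=995652-101868=893784
16. interest=⌊893784·180/10000⌋=16088; principal=119789-16088=103701; balance=893784-103701=790083
17. interest=⌊790083·180/10000⌋=14221; principal=119789-14221=105568; balance=790083-105568=684515
18. interest=⌊684515·180/10000⌋=12321; principal=119789-12321=107468; balance=684515-107468=577047
19. interest=⌊577047·180/10000⌋=10386; principal=119789-10386=109403; balance=577047-109403=467644
20. interest=⌊467644·180/10000⌋=8417; principal=119789-8417=111372; balance=467644-111372=356272
21. interest=⌊356272·180/10000⌋=6412; principal=119789-6412=113377; balance=356272-113377=242895
22. interest=⌊242895·180/10000⌋=4372; principal=119789-4372=115417; balance=242895-115417=127478
23. interest=⌊127478·180/10000⌋=2294; principal=119789-2294=117495; balance=127478-117495=9983
24. interest=⌊9983·180/10000⌋=179; principal=min(119789-179,9983)=9983; balance=9983-9983=0

1 40435 79354 2167072
2 39007 80782 2086290
3 37553 82236 2004054
4 36072 83717 1920337
5 34566 85223 1835114
6 33032 86757 1748357
7 31470 88319 1660038
8 29880 89909 1570129
9 28262 91527 1478602
10 26614 93175 1385427
11 24937 94852 1290575
12 23230 96559 1194016
13 21492 98297 1095719
14 19722 100067 995652
15 17921 101868 893784
16 16088 103701 790083
17 14221 105568 684515
18 12321 107468 577047
19 10386 109403 467644
20 8417 111372 356272
21 6412 113377 242895
22 4372 115417 127478
23 2294 117495 9983
24 179 9983 0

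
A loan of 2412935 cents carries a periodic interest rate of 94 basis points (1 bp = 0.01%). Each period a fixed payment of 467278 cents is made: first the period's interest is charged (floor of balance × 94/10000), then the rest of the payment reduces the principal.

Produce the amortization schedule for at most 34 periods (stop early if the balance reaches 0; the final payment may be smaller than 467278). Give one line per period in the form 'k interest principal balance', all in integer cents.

1. interest=⌊2412935·94/10000⌋=22681; principal=467278-22681=444597; balance=2412935-444597=1968338
2. interest=⌊1968338·94/10000⌋=18502; principal=467278-18502=448776; balance=1968338-448776=1519562
3. interest=⌊1519562·94/10000⌋=14283; principal=467278-14283=452995; balance=1519562-452995=1066567
4. interest=⌊1066567·94/10000⌋=10025; principal=467278-10025=457253; balance=1066567-457253=609314
5. interest=⌊609314·94/10000⌋=5727; principal=467278-5727=461551; balance=609314-461551=147763
6. interest=⌊147763·94/10000⌋=1388; principal=min(467278-1388,147763)=147763; balance=147763-147763=0

1 22681 444597 1968338
2 18502 448776 1519562
3 14283 452995 1066567
4 10025 457253 609314
5 5727 461551 147763
6 1388 147763 0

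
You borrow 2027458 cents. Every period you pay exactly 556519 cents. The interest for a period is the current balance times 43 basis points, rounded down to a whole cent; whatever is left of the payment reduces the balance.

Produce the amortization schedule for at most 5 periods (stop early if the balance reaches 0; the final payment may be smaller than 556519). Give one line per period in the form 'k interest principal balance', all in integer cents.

1 8718 547801 1479657
2 6362 550157 929500
3 3996 552523 376977
4 1621 376977 0

1. interest=⌊2027458·43/10000⌋=8718; principal=556519-8718=547801; balance=2027458-547801=1479657
2. interest=⌊1479657·43/10000⌋=6362; principal=556519-6362=550157; balance=1479657-550157=929500
3. interest=⌊929500·43/10000⌋=3996; principal=556519-3996=552523; balance=929500-552523=376977
4. interest=⌊376977·43/10000⌋=1621; principal=min(556519-1621,376977)=376977; balance=376977-376977=0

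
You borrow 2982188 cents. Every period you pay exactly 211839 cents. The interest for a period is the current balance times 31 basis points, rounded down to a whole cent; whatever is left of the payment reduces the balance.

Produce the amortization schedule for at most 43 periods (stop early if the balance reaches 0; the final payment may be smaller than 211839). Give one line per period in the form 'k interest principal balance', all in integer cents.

1. interest=⌊2982188·31/10000⌋=9244; principal=211839-9244=202595; balance=2982188-202595=2779593
2. interest=⌊2779593·31/10000⌋=8616; principal=211839-8616=203223; balance=2779593-203223=2576370
3. interest=⌊2576370·31/10000⌋=7986; principal=211839-7986=203853; balance=2576370-203853=2372517
4. interest=⌊2372517·31/10000⌋=7354; principal=211839-7354=204485; balance=2372517-204485=2168032
5. interest=⌊2168032·31/10000⌋=6720; principal=211839-6720=205119; balance=2168032-205119=1962913
6. interest=⌊1962913·31/10000⌋=6085; principal=211839-6085=205754; balance=1962913-205754=1757159
7. interest=⌊1757159·31/10000⌋=5447; principal=211839-5447=206392; balance=1757159-206392=1550767
8. interest=⌊1550767·31/10000⌋=4807; principal=211839-4807=207032; balance=1550767-207032=1343735
9. interest=⌊1343735·31/10000⌋=4165; principal=211839-4165=207674; balance=1343735-207674=1136061
10. interest=⌊1136061·31/10000⌋=3521; principal=211839-3521=208318; balance=1136061-208318=927743
11. interest=⌊927743·31/10000⌋=2876; principal=211839-2876=208963; balance=927743-208963=718780
12. interest=⌊718780·31/10000⌋=2228; principal=211839-2228=209611; balance=718780-209611=509169
13. interest=⌊509169·31/10000⌋=1578; principal=211839-1578=210261; balance=509169-210261=298908
14. interest=⌊298908·31/10000⌋=926; principal=211839-926=210913; balance=298908-210913=87995
15. interest=⌊87995·31/10000⌋=272; principal=min(211839-272,87995)=87995; balance=87995-87995=0

1 9244 202595 2779593
2 8616 203223 2576370
3 7986 203853 2372517
4 7354 204485 2168032
5 6720 205119 1962913
6 6085 205754 1757159
7 5447 206392 1550767
8 4807 207032 1343735
9 4165 207674 1136061
10 3521 208318 927743
11 2876 208963 718780
12 2228 209611 509169
13 1578 210261 298908
14 926 210913 87995
15 272 87995 0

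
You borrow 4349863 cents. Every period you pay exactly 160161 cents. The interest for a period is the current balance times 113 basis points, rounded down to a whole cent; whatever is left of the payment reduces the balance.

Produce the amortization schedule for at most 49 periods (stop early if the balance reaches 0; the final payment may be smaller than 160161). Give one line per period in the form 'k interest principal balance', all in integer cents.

1 49153 111008 4238855
2 47899 112262 4126593
3 46630 113531 4013062
4 45347 114814 3898248
5 44050 116111 3782137
6 42738 117423 3664714
7 41411 118750 3545964
8 40069 120092 3425872
9 38712 121449 3304423
10 37339 122822 3181601
11 35952 124209 3057392
12 34548 125613 2931779
13 33129 127032 2804747
14 31693 128468 2676279
15 30241 129920 2546359
16 28773 131388 2414971
17 27289 132872 2282099
18 25787 134374 2147725
19 24269 135892 2011833
20 22733 137428 1874405
21 21180 138981 1735424
22 19610 140551 1594873
23 18022 142139 1452734
24 16415 143746 1308988
25 14791 145370 1163618
26 13148 147013 1016605
27 11487 148674 867931
28 9807 150354 717577
29 8108 152053 565524
30 6390 153771 411753
31 4652 155509 256244
32 2895 157266 98978
33 1118 98978 0

1. interest=⌊4349863·113/10000⌋=49153; principal=160161-49153=111008; balance=4349863-111008=4238855
2. interest=⌊4238855·113/10000⌋=47899; principal=160161-47899=112262; balance=4238855-112262=4126593
3. interest=⌊4126593·113/10000⌋=46630; principal=160161-46630=113531; balance=4126593-113531=4013062
4. interest=⌊4013062·113/10000⌋=45347; principal=160161-45347=114814; balance=4013062-114814=3898248
5. interest=⌊3898248·113/10000⌋=44050; principal=160161-44050=116111; balance=3898248-116111=3782137
6. interest=⌊3782137·113/10000⌋=42738; principal=160161-42738=117423; balance=3782137-117423=3664714
7. interest=⌊3664714·113/10000⌋=41411; principal=160161-41411=118750; balance=3664714-118750=3545964
8. interest=⌊3545964·113/10000⌋=40069; principal=160161-40069=120092; balance=3545964-120092=3425872
9. interest=⌊3425872·113/10000⌋=38712; principal=160161-38712=121449; balance=3425872-121449=3304423
10. interest=⌊3304423·113/10000⌋=37339; principal=160161-37339=122822; balance=3304423-122822=3181601
11. interest=⌊3181601·113/10000⌋=35952; principal=160161-35952=124209; balance=3181601-124209=3057392
12. interest=⌊3057392·113/10000⌋=34548; principal=160161-34548=125613; balance=3057392-125613=2931779
13. interest=⌊2931779·113/10000⌋=33129; principal=160161-33129=127032; balance=2931779-127032=2804747
14. interest=⌊2804747·113/10000⌋=31693; principal=160161-31693=128468; balance=2804747-128468=2676279
15. interest=⌊2676279·113/10000⌋=30241; principal=160161-30241=129920; balance=2676279-129920=2546359
16. interest=⌊2546359·113/10000⌋=28773; principal=160161-28773=131388; balance=2546359-131388=2414971
17. interest=⌊2414971·113/10000⌋=27289; principal=160161-27289=132872; balance=2414971-132872=2282099
18. interest=⌊2282099·113/10000⌋=25787; principal=160161-25787=134374; balance=2282099-134374=2147725
19. interest=⌊2147725·113/10000⌋=24269; principal=160161-24269=135892; balance=2147725-135892=2011833
20. interest=⌊2011833·113/10000⌋=22733; principal=160161-22733=137428; balance=2011833-137428=1874405
21. interest=⌊1874405·113/10000⌋=21180; principal=160161-21180=138981; balance=1874405-138981=1735424
22. interest=⌊1735424·113/10000⌋=19610; principal=160161-19610=140551; balance=1735424-140551=1594873
23. interest=⌊1594873·113/10000⌋=18022; principal=160161-18022=142139; balance=1594873-142139=1452734
24. interest=⌊1452734·113/10000⌋=16415; principal=160161-16415=143746; balance=1452734-143746=1308988
25. interest=⌊1308988·113/10000⌋=14791; principal=160161-14791=145370; balance=1308988-145370=1163618
26. interest=⌊1163618·113/10000⌋=13148; principal=160161-13148=147013; balance=1163618-147013=1016605
27. interest=⌊1016605·113/10000⌋=11487; principal=160161-11487=148674; balance=1016605-148674=867931
28. interest=⌊867931·113/10000⌋=9807; principal=160161-9807=150354; balance=867931-150354=717577
29. interest=⌊717577·113/10000⌋=8108; principal=160161-8108=152053; balance=717577-152053=565524
30. interest=⌊565524·113/10000⌋=6390; principal=160161-6390=153771; balance=565524-153771=411753
31. interest=⌊411753·113/10000⌋=4652; principal=160161-4652=155509; balance=411753-155509=256244
32. interest=⌊256244·113/10000⌋=2895; principal=160161-2895=157266; balance=256244-157266=98978
33. interest=⌊98978·113/10000⌋=1118; principal=min(160161-1118,98978)=98978; balance=98978-98978=0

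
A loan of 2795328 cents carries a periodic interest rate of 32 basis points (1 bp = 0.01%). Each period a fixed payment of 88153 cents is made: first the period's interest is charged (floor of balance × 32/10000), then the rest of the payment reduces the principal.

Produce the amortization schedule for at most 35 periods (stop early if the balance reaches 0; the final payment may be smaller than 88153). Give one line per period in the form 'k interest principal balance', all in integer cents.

1. interest=⌊2795328·32/10000⌋=8945; principal=88153-8945=79208; balance=2795328-79208=2716120
2. interest=⌊2716120·32/10000⌋=8691; principal=88153-8691=79462; balance=2716120-79462=2636658
3. interest=⌊2636658·32/10000⌋=8437; principal=88153-8437=79716; balance=2636658-79716=2556942
4. interest=⌊2556942·32/10000⌋=8182; principal=88153-8182=79971; balance=2556942-79971=2476971
5. interest=⌊2476971·32/10000⌋=7926; principal=88153-7926=80227; balance=2476971-80227=2396744
6. interest=⌊2396744·32/10000⌋=7669; principal=88153-7669=80484; balance=2396744-80484=2316260
7. interest=⌊2316260·32/10000⌋=7412; principal=88153-7412=80741; balance=2316260-80741=2235519
8. interest=⌊2235519·32/10000⌋=7153; principal=88153-7153=81000; balance=2235519-81000=2154519
9. interest=⌊2154519·32/10000⌋=6894; principal=88153-6894=81259; balance=2154519-81259=2073260
10. interest=⌊2073260·32/10000⌋=6634; principal=88153-6634=81519; balance=2073260-81519=1991741
11. interest=⌊1991741·32/10000⌋=6373; principal=88153-6373=81780; balance=1991741-81780=1909961
12. interest=⌊1909961·32/10000⌋=6111; principal=88153-6111=82042; balance=1909961-82042=1827919
13. interest=⌊1827919·32/10000⌋=5849; principal=88153-5849=82304; balance=1827919-82304=1745615
14. interest=⌊1745615·32/10000⌋=5585; principal=88153-5585=82568; balance=1745615-82568=1663047
15. interest=⌊1663047·32/10000⌋=5321; principal=88153-5321=82832; balance=1663047-82832=1580215
16. interest=⌊1580215·32/10000⌋=5056; principal=88153-5056=83097; balance=1580215-83097=1497118
17. interest=⌊1497118·32/10000⌋=4790; principal=88153-4790=83363; balance=1497118-83363=1413755
18. interest=⌊1413755·32/10000⌋=4524; principal=88153-4524=83629; balance=1413755-83629=1330126
19. interest=⌊1330126·32/10000⌋=4256; principal=88153-4256=83897; balance=1330126-83897=1246229
20. interest=⌊1246229·32/10000⌋=3987; principal=88153-3987=84166; balance=1246229-84166=1162063
21. interest=⌊1162063·32/10000⌋=3718; principal=88153-3718=84435; balance=1162063-84435=1077628
22. interest=⌊1077628·32/10000⌋=3448; principal=88153-3448=84705; balance=1077628-84705=992923
23. interest=⌊992923·32/10000⌋=3177; principal=88153-3177=84976; balance=992923-84976=907947
24. interest=⌊907947·32/10000⌋=2905; principal=88153-2905=85248; balance=907947-85248=822699
25. interest=⌊822699·32/10000⌋=2632; principal=88153-2632=85521; balance=822699-85521=737178
26. interest=⌊737178·32/10000⌋=2358; principal=88153-2358=85795; balance=737178-85795=651383
27. interest=⌊651383·32/10000⌋=2084; principal=88153-2084=86069; balance=651383-86069=565314
28. interest=⌊565314·32/10000⌋=1809; principal=88153-1809=86344; balance=565314-86344=478970
29. interest=⌊478970·32/10000⌋=1532; principal=88153-1532=86621; balance=478970-86621=392349
30. interest=⌊392349·32/10000⌋=1255; principal=88153-1255=86898; balance=392349-86898=305451
31. interest=⌊305451·32/10000⌋=977; principal=88153-977=87176; balance=305451-87176=218275
32. interest=⌊218275·32/10000⌋=698; principal=88153-698=87455; balance=218275-87455=130820
33. interest=⌊130820·32/10000⌋=418; principal=88153-418=87735; balance=130820-87735=43085
34. interest=⌊43085·32/10000⌋=137; principal=min(88153-137,43085)=43085; balance=43085-43085=0

1 8945 79208 2716120
2 8691 79462 2636658
3 8437 79716 2556942
4 8182 79971 2476971
5 7926 80227 2396744
6 7669 80484 2316260
7 7412 80741 2235519
8 7153 81000 2154519
9 6894 81259 2073260
10 6634 81519 1991741
11 6373 81780 1909961
12 6111 82042 1827919
13 5849 82304 1745615
14 5585 82568 1663047
15 5321 82832 1580215
16 5056 83097 1497118
17 4790 83363 1413755
18 4524 83629 1330126
19 4256 83897 1246229
20 3987 84166 1162063
21 3718 84435 1077628
22 3448 84705 992923
23 3177 84976 907947
24 2905 85248 822699
25 2632 85521 737178
26 2358 85795 651383
27 2084 86069 565314
28 1809 86344 478970
29 1532 86621 392349
30 1255 86898 305451
31 977 87176 218275
32 698 87455 130820
33 418 87735 43085
34 137 43085 0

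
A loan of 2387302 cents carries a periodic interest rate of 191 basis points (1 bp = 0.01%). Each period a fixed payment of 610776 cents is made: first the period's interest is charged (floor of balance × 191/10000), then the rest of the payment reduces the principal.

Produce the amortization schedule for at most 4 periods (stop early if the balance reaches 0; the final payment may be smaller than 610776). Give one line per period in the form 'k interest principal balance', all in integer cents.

1 45597 565179 1822123
2 34802 575974 1246149
3 23801 586975 659174
4 12590 598186 60988

1. interest=⌊2387302·191/10000⌋=45597; principal=610776-45597=565179; balance=2387302-565179=1822123
2. interest=⌊1822123·191/10000⌋=34802; principal=610776-34802=575974; balance=1822123-575974=1246149
3. interest=⌊1246149·191/10000⌋=23801; principal=610776-23801=586975; balance=1246149-586975=659174
4. interest=⌊659174·191/10000⌋=12590; principal=610776-12590=598186; balance=659174-598186=60988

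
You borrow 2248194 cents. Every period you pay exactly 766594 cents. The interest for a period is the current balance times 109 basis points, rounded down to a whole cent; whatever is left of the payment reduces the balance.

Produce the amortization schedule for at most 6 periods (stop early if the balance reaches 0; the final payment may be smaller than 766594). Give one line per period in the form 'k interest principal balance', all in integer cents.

1. interest=⌊2248194·109/10000⌋=24505; principal=766594-24505=742089; balance=2248194-742089=1506105
2. interest=⌊1506105·109/10000⌋=16416; principal=766594-16416=750178; balance=1506105-750178=755927
3. interest=⌊755927·109/10000⌋=8239; principal=min(766594-8239,755927)=755927; balance=755927-755927=0

1 24505 742089 1506105
2 16416 750178 755927
3 8239 755927 0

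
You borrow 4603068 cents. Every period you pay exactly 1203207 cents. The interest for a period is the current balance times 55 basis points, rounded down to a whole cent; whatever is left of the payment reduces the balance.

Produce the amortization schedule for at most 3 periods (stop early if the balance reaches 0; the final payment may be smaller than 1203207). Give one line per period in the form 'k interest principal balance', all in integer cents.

1 25316 1177891 3425177
2 18838 1184369 2240808
3 12324 1190883 1049925

1. interest=⌊4603068·55/10000⌋=25316; principal=1203207-25316=1177891; balance=4603068-1177891=3425177
2. interest=⌊3425177·55/10000⌋=18838; principal=1203207-18838=1184369; balance=3425177-1184369=2240808
3. interest=⌊2240808·55/10000⌋=12324; principal=1203207-12324=1190883; balance=2240808-1190883=1049925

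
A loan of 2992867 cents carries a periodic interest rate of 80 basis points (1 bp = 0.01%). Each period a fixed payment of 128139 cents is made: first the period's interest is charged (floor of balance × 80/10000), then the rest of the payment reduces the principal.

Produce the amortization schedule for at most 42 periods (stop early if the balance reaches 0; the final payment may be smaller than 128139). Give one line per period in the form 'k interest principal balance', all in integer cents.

1 23942 104197 2888670
2 23109 105030 2783640
3 22269 105870 2677770
4 21422 106717 2571053
5 20568 107571 2463482
6 19707 108432 2355050
7 18840 109299 2245751
8 17966 110173 2135578
9 17084 111055 2024523
10 16196 111943 1912580
11 15300 112839 1799741
12 14397 113742 1685999
13 13487 114652 1571347
14 12570 115569 1455778
15 11646 116493 1339285
16 10714 117425 1221860
17 9774 118365 1103495
18 8827 119312 984183
19 7873 120266 863917
20 6911 121228 742689
21 5941 122198 620491
22 4963 123176 497315
23 3978 124161 373154
24 2985 125154 248000
25 1984 126155 121845
26 974 121845 0

1. interest=⌊2992867·80/10000⌋=23942; principal=128139-23942=104197; balance=2992867-104197=2888670
2. interest=⌊2888670·80/10000⌋=23109; principal=128139-23109=105030; balance=2888670-105030=2783640
3. interest=⌊2783640·80/10000⌋=22269; principal=128139-22269=105870; balance=2783640-105870=2677770
4. interest=⌊2677770·80/10000⌋=21422; principal=128139-21422=106717; balance=2677770-106717=2571053
5. interest=⌊2571053·80/10000⌋=20568; principal=128139-20568=107571; balance=2571053-107571=2463482
6. interest=⌊2463482·80/10000⌋=19707; principal=128139-19707=108432; balance=2463482-108432=2355050
7. interest=⌊2355050·80/10000⌋=18840; principal=128139-18840=109299; balance=2355050-109299=2245751
8. interest=⌊2245751·80/10000⌋=17966; principal=128139-17966=110173; balance=2245751-110173=2135578
9. interest=⌊2135578·80/10000⌋=17084; principal=128139-17084=111055; balance=2135578-111055=2024523
10. interest=⌊2024523·80/10000⌋=16196; principal=128139-16196=111943; balance=2024523-111943=1912580
11. interest=⌊1912580·80/10000⌋=15300; principal=128139-15300=112839; balance=1912580-112839=1799741
12. interest=⌊1799741·80/10000⌋=14397; principal=128139-14397=113742; balance=1799741-113742=1685999
13. interest=⌊1685999·80/10000⌋=13487; principal=128139-13487=114652; balance=1685999-114652=1571347
14. interest=⌊1571347·80/10000⌋=12570; principal=128139-12570=115569; balance=1571347-115569=1455778
15. interest=⌊1455778·80/10000⌋=11646; principal=128139-11646=116493; balance=1455778-116493=1339285
16. interest=⌊1339285·80/10000⌋=10714; principal=128139-10714=117425; balance=1339285-117425=1221860
17. interest=⌊1221860·80/10000⌋=9774; principal=128139-9774=118365; balance=1221860-118365=1103495
18. interest=⌊1103495·80/10000⌋=8827; principal=128139-8827=119312; balance=1103495-119312=984183
19. interest=⌊984183·80/10000⌋=7873; principal=128139-7873=120266; balance=984183-120266=863917
20. interest=⌊863917·80/10000⌋=6911; principal=128139-6911=121228; balance=863917-121228=742689
21. interest=⌊742689·80/10000⌋=5941; principal=128139-5941=122198; balance=742689-122198=620491
22. interest=⌊620491·80/10000⌋=4963; principal=128139-4963=123176; balance=620491-123176=497315
23. interest=⌊497315·80/10000⌋=3978; principal=128139-3978=124161; balance=497315-124161=373154
24. interest=⌊373154·80/10000⌋=2985; principal=128139-2985=125154; balance=373154-125154=248000
25. interest=⌊248000·80/10000⌋=1984; principal=128139-1984=126155; balance=248000-126155=121845
26. interest=⌊121845·80/10000⌋=974; principal=min(128139-974,121845)=121845; balance=121845-121845=0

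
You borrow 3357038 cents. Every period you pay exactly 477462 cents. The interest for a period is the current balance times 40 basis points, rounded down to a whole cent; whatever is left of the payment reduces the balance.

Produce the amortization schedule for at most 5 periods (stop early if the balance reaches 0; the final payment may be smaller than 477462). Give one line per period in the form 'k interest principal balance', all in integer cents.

1 13428 464034 2893004
2 11572 465890 2427114
3 9708 467754 1959360
4 7837 469625 1489735
5 5958 471504 1018231

1. interest=⌊3357038·40/10000⌋=13428; principal=477462-13428=464034; balance=3357038-464034=2893004
2. interest=⌊2893004·40/10000⌋=11572; principal=477462-11572=465890; balance=2893004-465890=2427114
3. interest=⌊2427114·40/10000⌋=9708; principal=477462-9708=467754; balance=2427114-467754=1959360
4. interest=⌊1959360·40/10000⌋=7837; principal=477462-7837=469625; balance=1959360-469625=1489735
5. interest=⌊1489735·40/10000⌋=5958; principal=477462-5958=471504; balance=1489735-471504=1018231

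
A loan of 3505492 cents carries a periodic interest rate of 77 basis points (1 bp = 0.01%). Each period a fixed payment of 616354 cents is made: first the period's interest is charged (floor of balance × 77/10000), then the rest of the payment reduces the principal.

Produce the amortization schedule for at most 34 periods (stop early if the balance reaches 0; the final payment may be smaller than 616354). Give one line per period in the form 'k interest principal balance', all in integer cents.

1 26992 589362 2916130
2 22454 593900 2322230
3 17881 598473 1723757
4 13272 603082 1120675
5 8629 607725 512950
6 3949 512950 0

1. interest=⌊3505492·77/10000⌋=26992; principal=616354-26992=589362; balance=3505492-589362=2916130
2. interest=⌊2916130·77/10000⌋=22454; principal=616354-22454=593900; balance=2916130-593900=2322230
3. interest=⌊2322230·77/10000⌋=17881; principal=616354-17881=598473; balance=2322230-598473=1723757
4. interest=⌊1723757·77/10000⌋=13272; principal=616354-13272=603082; balance=1723757-603082=1120675
5. interest=⌊1120675·77/10000⌋=8629; principal=616354-8629=607725; balance=1120675-607725=512950
6. interest=⌊512950·77/10000⌋=3949; principal=min(616354-3949,512950)=512950; balance=512950-512950=0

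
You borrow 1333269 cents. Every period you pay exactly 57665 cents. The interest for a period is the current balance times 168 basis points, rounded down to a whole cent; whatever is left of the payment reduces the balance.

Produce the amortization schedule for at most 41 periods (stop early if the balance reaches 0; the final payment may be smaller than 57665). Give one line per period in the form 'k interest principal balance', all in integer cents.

1 22398 35267 1298002
2 21806 35859 1262143
3 21204 36461 1225682
4 20591 37074 1188608
5 19968 37697 1150911
6 19335 38330 1112581
7 18691 38974 1073607
8 18036 39629 1033978
9 17370 40295 993683
10 16693 40972 952711
11 16005 41660 911051
12 15305 42360 868691
13 14594 43071 825620
14 13870 43795 781825
15 13134 44531 737294
16 12386 45279 692015
17 11625 46040 645975
18 10852 46813 599162
19 10065 47600 551562
20 9266 48399 503163
21 8453 49212 453951
22 7626 50039 403912
23 6785 50880 353032
24 5930 51735 301297
25 5061 52604 248693
26 4178 53487 195206
27 3279 54386 140820
28 2365 55300 85520
29 1436 56229 29291
30 492 29291 0

1. interest=⌊1333269·168/10000⌋=22398; principal=57665-22398=35267; balance=1333269-35267=1298002
2. interest=⌊1298002·168/10000⌋=21806; principal=57665-21806=35859; balance=1298002-35859=1262143
3. interest=⌊1262143·168/10000⌋=21204; principal=57665-21204=36461; balance=1262143-36461=1225682
4. interest=⌊1225682·168/10000⌋=20591; principal=57665-20591=37074; balance=1225682-37074=1188608
5. interest=⌊1188608·168/10000⌋=19968; principal=57665-19968=37697; balance=1188608-37697=1150911
6. interest=⌊1150911·168/10000⌋=19335; principal=57665-19335=38330; balance=1150911-38330=1112581
7. interest=⌊1112581·168/10000⌋=18691; principal=57665-18691=38974; balance=1112581-38974=1073607
8. interest=⌊1073607·168/10000⌋=18036; principal=57665-18036=39629; balance=1073607-39629=1033978
9. interest=⌊1033978·168/10000⌋=17370; principal=57665-17370=40295; balance=1033978-40295=993683
10. interest=⌊993683·168/10000⌋=16693; principal=57665-16693=40972; balance=993683-40972=952711
11. interest=⌊952711·168/10000⌋=16005; principal=57665-16005=41660; balance=952711-41660=911051
12. interest=⌊911051·168/10000⌋=15305; principal=57665-15305=42360; balance=911051-42360=868691
13. interest=⌊868691·168/10000⌋=14594; principal=57665-14594=43071; balance=868691-43071=825620
14. interest=⌊825620·168/10000⌋=13870; principal=57665-13870=43795; balance=825620-43795=781825
15. interest=⌊781825·168/10000⌋=13134; principal=57665-13134=44531; balance=781825-44531=737294
16. interest=⌊737294·168/10000⌋=12386; principal=57665-12386=45279; balance=737294-45279=692015
17. interest=⌊692015·168/10000⌋=11625; principal=57665-11625=46040; balance=692015-46040=645975
18. interest=⌊645975·168/10000⌋=10852; principal=57665-10852=46813; balance=645975-46813=599162
19. interest=⌊599162·168/10000⌋=10065; principal=57665-10065=47600; balance=599162-47600=551562
20. interest=⌊551562·168/10000⌋=9266; principal=57665-9266=48399; balance=551562-48399=503163
21. interest=⌊503163·168/10000⌋=8453; principal=57665-8453=49212; balance=503163-49212=453951
22. interest=⌊453951·168/10000⌋=7626; principal=57665-7626=50039; balance=453951-50039=403912
23. interest=⌊403912·168/10000⌋=6785; principal=57665-6785=50880; balance=403912-50880=353032
24. interest=⌊353032·168/10000⌋=5930; principal=57665-5930=51735; balance=353032-51735=301297
25. interest=⌊301297·168/10000⌋=5061; principal=57665-5061=52604; balance=301297-52604=248693
26. interest=⌊248693·168/10000⌋=4178; principal=57665-4178=53487; balance=248693-53487=195206
27. interest=⌊195206·168/10000⌋=3279; principal=57665-3279=54386; balance=195206-54386=140820
28. interest=⌊140820·168/10000⌋=2365; principal=57665-2365=55300; balance=140820-55300=85520
29. interest=⌊85520·168/10000⌋=1436; principal=57665-1436=56229; balance=85520-56229=29291
30. interest=⌊29291·168/10000⌋=492; principal=min(57665-492,29291)=29291; balance=29291-29291=0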